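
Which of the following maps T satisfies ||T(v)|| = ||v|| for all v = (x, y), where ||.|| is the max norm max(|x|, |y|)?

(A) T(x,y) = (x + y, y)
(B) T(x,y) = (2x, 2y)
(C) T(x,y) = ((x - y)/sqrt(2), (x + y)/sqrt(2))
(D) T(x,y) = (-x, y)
D

A transformation preserves a norm if ||T(v)|| = ||v|| for every v; a single vector where the norm changes rules an option out.

(A) T(x,y) = (x + y, y): v = (1, 1) has norm max(|1|, |1|) = 1, but T(v) = (2, 1) has norm 2 -- not preserved.
(B) T(x,y) = (2x, 2y): v = (1, 0) has norm max(|1|, |0|) = 1, but T(v) = (2, 0) has norm 2 -- not preserved.
(C) T(x,y) = ((x - y)/sqrt(2), (x + y)/sqrt(2)): v = (1, 0) has norm max(|1|, |0|) = 1, but T(v) = (sqrt(2)/2, sqrt(2)/2) has norm sqrt(2)/2 -- not preserved.
(D) T(x,y) = (-x, y): preserves the norm -- it only permutes the coordinates and/or flips signs, which leaves max(|x|, |y|) unchanged.

Therefore the answer is (D).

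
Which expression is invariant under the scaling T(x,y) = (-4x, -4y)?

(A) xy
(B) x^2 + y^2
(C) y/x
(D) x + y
C

Under the uniform scaling T(x,y) = (-4x, -4y):
Substitute the transformed coordinates into each option and compare with the original:
(A) xy  ->  (-4x)(-4y) = 16xy   [differs from xy: not invariant]
(B) x^2 + y^2  ->  (-4x)^2 + (-4y)^2 = 16x^2 + 16y^2   [differs from x^2 + y^2: not invariant]
(C) y/x  ->  (-4y)/(-4x) = y/x   [equals y/x: invariant]
(D) x + y  ->  (-4x) + (-4y) = -4x - 4y   [differs from x + y: not invariant]

Only option (C), y/x, is unchanged by the transformation.
The common factor -4 cancels in a ratio of coordinates, while sums, products and sums of squares pick up factors of -4 or 16.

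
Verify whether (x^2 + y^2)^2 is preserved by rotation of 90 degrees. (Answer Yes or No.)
Yes

Applying rotation by 90 degrees: x' = x*cos(90 degrees) - y*sin(90 degrees) = -y, y' = x*sin(90 degrees) + y*cos(90 degrees) = x

Substituting into (x^2 + y^2)^2:
((-y)^2 + (x)^2)^2
= x^4 + 2x^2y^2 + y^4 = (x^2 + y^2)^2

This equals the original expression (x^2 + y^2)^2, so it IS invariant.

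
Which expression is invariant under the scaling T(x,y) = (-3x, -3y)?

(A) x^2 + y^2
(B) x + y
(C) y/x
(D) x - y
C

Under the uniform scaling T(x,y) = (-3x, -3y):
Substitute the transformed coordinates into each option and compare with the original:
(A) x^2 + y^2  ->  (-3x)^2 + (-3y)^2 = 9x^2 + 9y^2   [differs from x^2 + y^2: not invariant]
(B) x + y  ->  (-3x) + (-3y) = -3x - 3y   [differs from x + y: not invariant]
(C) y/x  ->  (-3y)/(-3x) = y/x   [equals y/x: invariant]
(D) x - y  ->  (-3x) - (-3y) = -3x + 3y   [differs from x - y: not invariant]

Only option (C), y/x, is unchanged by the transformation.
The common factor -3 cancels in a ratio of coordinates, while sums, products and sums of squares pick up factors of -3 or 9.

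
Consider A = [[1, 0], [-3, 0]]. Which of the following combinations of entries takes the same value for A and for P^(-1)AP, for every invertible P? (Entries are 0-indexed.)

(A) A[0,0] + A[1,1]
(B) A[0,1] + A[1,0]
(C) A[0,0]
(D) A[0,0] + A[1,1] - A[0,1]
A

A[0,0] + A[1,1] is the trace of A. By the cyclic property of the trace, tr(P^(-1)AP) = tr(APP^(-1)) = tr(A), so it is the same for every matrix similar to A.

The other combinations are not similarity invariants. For example, take P = [[1, 1], [1, 2]] (det P = 1), so P^(-1) = [[2, -1], [-1, 1]] and
B = P^(-1)AP = [[5, 5], [-4, -4]].
Evaluating each option on A and on B:
(A) A[0,0] + A[1,1]: 1 for A, 1 for B -> unchanged
(B) A[0,1] + A[1,0]: -3 for A, 1 for B -> changes
(C) A[0,0]: 1 for A, 5 for B -> changes
(D) A[0,0] + A[1,1] - A[0,1]: 1 for A, -4 for B -> changes

Only (A) A[0,0] + A[1,1] = 1 survives (and it does so for every P, not just this one), so it is the invariant.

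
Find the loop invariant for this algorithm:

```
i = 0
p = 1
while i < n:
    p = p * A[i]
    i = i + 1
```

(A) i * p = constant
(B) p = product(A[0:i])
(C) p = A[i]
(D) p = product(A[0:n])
B

A loop invariant must hold before the first iteration and be re-established by every execution of the body.

(B) p = product(A[0:i]): Initially i = 0 and p = 1 = product of the empty slice A[0:0]. If p = product(A[0:i]) holds at the top of an iteration, the body sets p to product(A[0:i]) * A[i] = product(A[0:i+1]) and then i to i+1, so the property is restored. At exit i = n, giving p = product(A[0:n]).

The other options fail:
(A) i * p = constant: initially i * p = 0, but after one iteration it is 1 * A[0], which is nonzero in general.
(C) p = A[i]: after the first iteration p = A[0] but i = 1; in general p is a product of several elements, not a single one.
(D) p = product(A[0:n]): false before the loop (p = 1, not the full product) -- it only becomes true at exit.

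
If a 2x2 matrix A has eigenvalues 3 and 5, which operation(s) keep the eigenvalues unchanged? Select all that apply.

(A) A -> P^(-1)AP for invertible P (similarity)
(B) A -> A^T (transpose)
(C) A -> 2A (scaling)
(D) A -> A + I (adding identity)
A and B

Eigenvalues are preserved by:
1. Similarity transformations: A -> P^(-1)AP (same characteristic polynomial)
2. Transpose: A^T has the same eigenvalues as A

Eigenvalues are NOT preserved by:
- Adding identity: eigenvalues become 3+1, 5+1
- Scaling: eigenvalues become 6, 10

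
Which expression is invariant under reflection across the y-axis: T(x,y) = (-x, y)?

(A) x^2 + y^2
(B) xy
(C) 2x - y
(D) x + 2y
A

The map is reflection across the y-axis: T(x,y) = (-x, y).
Substitute the transformed coordinates into each option and compare with the original:
(A) x^2 + y^2  ->  (-x)^2 + (y)^2 = x^2 + y^2   [equals x^2 + y^2: invariant]
(B) xy  ->  (-x)(y) = -xy   [differs from xy: not invariant]
(C) 2x - y  ->  2(-x) - (y) = -2x - y   [differs from 2x - y: not invariant]
(D) x + 2y  ->  (-x) + 2(y) = -x + 2y   [differs from x + 2y: not invariant]

Only option (A), x^2 + y^2, is unchanged by the transformation.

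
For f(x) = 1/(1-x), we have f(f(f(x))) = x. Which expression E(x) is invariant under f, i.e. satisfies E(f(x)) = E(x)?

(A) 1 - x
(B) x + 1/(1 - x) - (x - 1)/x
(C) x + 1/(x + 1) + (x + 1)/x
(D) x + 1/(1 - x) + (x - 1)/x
D

Replace x by f(x) = 1/(1 - x) in each option and simplify. As a quick numerical cross-check, also compare E(5) with E(f(5)) = E(-1/4).

(A) 1 - x  ->  1 - (1/(1 - x)) = x/(x - 1); check: E(5) = -4 but E(-1/4) = 5/4.   [not invariant]
(B) x + 1/(1 - x) - (x - 1)/x  ->  (1/(1 - x)) + 1/(1 - (1/(1 - x))) - ((1/(1 - x)) - 1)/(1/(1 - x)) = (x^2(1 - x) - x + (x - 1)^2)/(x(x - 1)); check: E(5) = 79/20 but E(-1/4) = -89/20.   [not invariant]
(C) x + 1/(x + 1) + (x + 1)/x  ->  (1/(1 - x)) + 1/((1/(1 - x)) + 1) + ((1/(1 - x)) + 1)/(1/(1 - x)) = (-x^3 + 6x^2 - 11x + 7)/(x^2 - 3x + 2); check: E(5) = 191/30 but E(-1/4) = -23/12.   [not invariant]
(D) x + 1/(1 - x) + (x - 1)/x  ->  (1/(1 - x)) + 1/(1 - (1/(1 - x))) + ((1/(1 - x)) - 1)/(1/(1 - x)), which simplifies back to x + 1/(1 - x) + (x - 1)/x; check: E(5) = 111/20, E(-1/4) = 111/20.   [invariant]

Only (D) is unchanged. Indeed f(f(x)) = 1/(1 - 1/(1-x)) = (1-x)/(-x) = (x-1)/x, so E(x) = x + f(x) + f(f(x)) is the sum over the whole 3-cycle; applying f just permutes the three terms cyclically (x -> f(x) -> f(f(x)) -> x), leaving the sum unchanged.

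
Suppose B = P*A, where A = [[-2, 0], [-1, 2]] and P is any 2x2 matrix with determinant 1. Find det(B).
-4

By the multiplicative property of determinants, det(B) = det(P*A) = det(P) * det(A) = det(A),
so the determinant is invariant under multiplication by any determinant-1 matrix; we just need det(A).

det(A) = (-2)(2) - (0)(-1) = -4 - 0 = -4

Therefore det(B) = 1 * (-4) = -4.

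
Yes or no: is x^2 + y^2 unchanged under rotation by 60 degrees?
Yes

Applying rotation by 60 degrees: x' = x*cos(60 degrees) - y*sin(60 degrees) = x/2 - sqrt(3)y/2, y' = x*sin(60 degrees) + y*cos(60 degrees) = sqrt(3)x/2 + y/2

Substituting into x^2 + y^2:
(x/2 - sqrt(3)y/2)^2 + (sqrt(3)x/2 + y/2)^2
= x^2 + y^2

This equals the original expression x^2 + y^2, so it IS invariant.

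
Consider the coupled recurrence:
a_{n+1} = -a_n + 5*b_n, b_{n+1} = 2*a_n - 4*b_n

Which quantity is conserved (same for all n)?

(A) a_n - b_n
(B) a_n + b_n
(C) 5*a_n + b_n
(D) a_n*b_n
B

Replace a_n by a_{n+1} = -a_n + 5*b_n and b_n by b_{n+1} = 2*a_n - 4*b_n in each option and simplify:
(A) a_n - b_n  ->  (-a_n + 5*b_n) - (2*a_n - 4*b_n) = -3*a_n + 9*b_n   [not conserved]
(B) a_n + b_n  ->  (-a_n + 5*b_n) + (2*a_n - 4*b_n) = a_n + b_n   [conserved]
(C) 5*a_n + b_n  ->  5*(-a_n + 5*b_n) + (2*a_n - 4*b_n) = -3*a_n + 21*b_n   [not conserved]
(D) a_n*b_n  ->  (-a_n + 5*b_n)*(2*a_n - 4*b_n) = -2*a_n^2 + 14*a_n*b_n - 20*b_n^2   [not conserved]

Only (B) a_n + b_n returns to itself after one step, so it is the conserved quantity.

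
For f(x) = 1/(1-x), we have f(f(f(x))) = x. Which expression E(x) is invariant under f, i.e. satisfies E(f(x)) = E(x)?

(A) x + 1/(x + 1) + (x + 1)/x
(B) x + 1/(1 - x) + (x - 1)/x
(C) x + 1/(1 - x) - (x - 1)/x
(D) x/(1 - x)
B

Replace x by f(x) = 1/(1 - x) in each option and simplify. As a quick numerical cross-check, also compare E(5) with E(f(5)) = E(-1/4).

(A) x + 1/(x + 1) + (x + 1)/x  ->  (1/(1 - x)) + 1/((1/(1 - x)) + 1) + ((1/(1 - x)) + 1)/(1/(1 - x)) = (-x^3 + 6x^2 - 11x + 7)/(x^2 - 3x + 2); check: E(5) = 191/30 but E(-1/4) = -23/12.   [not invariant]
(B) x + 1/(1 - x) + (x - 1)/x  ->  (1/(1 - x)) + 1/(1 - (1/(1 - x))) + ((1/(1 - x)) - 1)/(1/(1 - x)), which simplifies back to x + 1/(1 - x) + (x - 1)/x; check: E(5) = 111/20, E(-1/4) = 111/20.   [invariant]
(C) x + 1/(1 - x) - (x - 1)/x  ->  (1/(1 - x)) + 1/(1 - (1/(1 - x))) - ((1/(1 - x)) - 1)/(1/(1 - x)) = (x^2(1 - x) - x + (x - 1)^2)/(x(x - 1)); check: E(5) = 79/20 but E(-1/4) = -89/20.   [not invariant]
(D) x/(1 - x)  ->  (1/(1 - x))/(1 - (1/(1 - x))) = -1/x; check: E(5) = -5/4 but E(-1/4) = -1/5.   [not invariant]

Only (B) is unchanged. Indeed f(f(x)) = 1/(1 - 1/(1-x)) = (1-x)/(-x) = (x-1)/x, so E(x) = x + f(x) + f(f(x)) is the sum over the whole 3-cycle; applying f just permutes the three terms cyclically (x -> f(x) -> f(f(x)) -> x), leaving the sum unchanged.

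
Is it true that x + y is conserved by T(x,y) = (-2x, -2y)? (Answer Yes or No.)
No

Substitute T(x,y) = (-2x, -2y) into the expression and compare with the original.

Original: x + y
After applying T: (-2x) + (-2y) = -2x - 2y

This differs from the original x + y (difference: -3x - 3y), so the expression is NOT invariant.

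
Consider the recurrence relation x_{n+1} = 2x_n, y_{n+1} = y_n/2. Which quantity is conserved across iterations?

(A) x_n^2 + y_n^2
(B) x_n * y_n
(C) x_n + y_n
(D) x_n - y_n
B

For the recurrence x_{n+1} = 2x_n, y_{n+1} = y_n/2:

x_{n+1} * y_{n+1} = (2x_n) * (y_n/2) = x_n * y_n
The product is conserved.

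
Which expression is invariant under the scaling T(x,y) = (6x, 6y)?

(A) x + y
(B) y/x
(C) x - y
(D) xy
B

Under the uniform scaling T(x,y) = (6x, 6y):
Substitute the transformed coordinates into each option and compare with the original:
(A) x + y  ->  (6x) + (6y) = 6x + 6y   [differs from x + y: not invariant]
(B) y/x  ->  (6y)/(6x) = y/x   [equals y/x: invariant]
(C) x - y  ->  (6x) - (6y) = 6x - 6y   [differs from x - y: not invariant]
(D) xy  ->  (6x)(6y) = 36xy   [differs from xy: not invariant]

Only option (B), y/x, is unchanged by the transformation.
The common factor 6 cancels in a ratio of coordinates, while sums, products and sums of squares pick up factors of 6 or 36.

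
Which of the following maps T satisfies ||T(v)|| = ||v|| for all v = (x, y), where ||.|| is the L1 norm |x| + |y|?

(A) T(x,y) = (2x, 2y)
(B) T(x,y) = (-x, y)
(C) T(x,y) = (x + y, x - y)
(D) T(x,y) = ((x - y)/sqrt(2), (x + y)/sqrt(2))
B

A transformation preserves a norm if ||T(v)|| = ||v|| for every v; a single vector where the norm changes rules an option out.

(A) T(x,y) = (2x, 2y): v = (1, 0) has norm |1| + |0| = 1, but T(v) = (2, 0) has norm 2 -- not preserved.
(B) T(x,y) = (-x, y): preserves the norm -- it only permutes the coordinates and/or flips signs, which leaves |x| + |y| unchanged.
(C) T(x,y) = (x + y, x - y): v = (1, 0) has norm |1| + |0| = 1, but T(v) = (1, 1) has norm 2 -- not preserved.
(D) T(x,y) = ((x - y)/sqrt(2), (x + y)/sqrt(2)): v = (1, 0) has norm |1| + |0| = 1, but T(v) = (sqrt(2)/2, sqrt(2)/2) has norm sqrt(2) -- not preserved.

Therefore the answer is (B).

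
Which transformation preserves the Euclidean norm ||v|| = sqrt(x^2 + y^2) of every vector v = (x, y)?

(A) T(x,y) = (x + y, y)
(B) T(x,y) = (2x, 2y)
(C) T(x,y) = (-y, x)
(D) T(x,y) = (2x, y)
C

A transformation preserves a norm if ||T(v)|| = ||v|| for every v; a single vector where the norm changes rules an option out.

(A) T(x,y) = (x + y, y): v = (0, 1) has norm sqrt((0)^2 + (1)^2) = 1, but T(v) = (1, 1) has norm sqrt(2) -- not preserved.
(B) T(x,y) = (2x, 2y): v = (1, 0) has norm sqrt((1)^2 + (0)^2) = 1, but T(v) = (2, 0) has norm 2 -- not preserved.
(C) T(x,y) = (-y, x): preserves the norm -- it is an orthogonal map (a rotation/reflection), and (-y)^2 + (x)^2 simplifies to x^2 + y^2.
(D) T(x,y) = (2x, y): v = (1, 0) has norm sqrt((1)^2 + (0)^2) = 1, but T(v) = (2, 0) has norm 2 -- not preserved.

Therefore the answer is (C).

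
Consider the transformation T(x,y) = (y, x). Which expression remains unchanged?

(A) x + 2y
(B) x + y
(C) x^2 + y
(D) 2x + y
B

An expression E(x,y) is invariant under T if E(T(x,y)) = E(x,y). Here T(x,y) = (y, x).
Substitute the transformed coordinates into each option and compare with the original:
(A) x + 2y  ->  (y) + 2(x) = 2x + y   [differs from x + 2y: not invariant]
(B) x + y  ->  (y) + (x) = x + y   [equals x + y: invariant]
(C) x^2 + y  ->  (y)^2 + (x) = x + y^2   [differs from x^2 + y: not invariant]
(D) 2x + y  ->  2(y) + (x) = x + 2y   [differs from 2x + y: not invariant]

Only option (B), x + y, is unchanged by the transformation.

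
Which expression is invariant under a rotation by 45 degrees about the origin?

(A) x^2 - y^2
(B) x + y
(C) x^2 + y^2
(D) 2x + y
C

A rotation by 45 degrees sends (x, y) to (sqrt(2)x/2 - sqrt(2)y/2, sqrt(2)x/2 + sqrt(2)y/2).
Substitute the transformed coordinates into each option and compare with the original:
(A) x^2 - y^2  ->  (sqrt(2)x/2 - sqrt(2)y/2)^2 - (sqrt(2)x/2 + sqrt(2)y/2)^2 = -2xy   [differs from x^2 - y^2: not invariant]
(B) x + y  ->  (sqrt(2)x/2 - sqrt(2)y/2) + (sqrt(2)x/2 + sqrt(2)y/2) = sqrt(2)x   [differs from x + y: not invariant]
(C) x^2 + y^2  ->  (sqrt(2)x/2 - sqrt(2)y/2)^2 + (sqrt(2)x/2 + sqrt(2)y/2)^2 = x^2 + y^2   [equals x^2 + y^2: invariant]
(D) 2x + y  ->  2(sqrt(2)x/2 - sqrt(2)y/2) + (sqrt(2)x/2 + sqrt(2)y/2) = 3sqrt(2)x/2 - sqrt(2)y/2   [differs from 2x + y: not invariant]

Only option (C), x^2 + y^2, is unchanged by the transformation.
Geometrically, x^2 + y^2 is the squared distance from the origin, which every rotation about the origin preserves.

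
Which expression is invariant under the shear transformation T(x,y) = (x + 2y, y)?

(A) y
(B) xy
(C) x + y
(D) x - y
A

Under the shear T(x,y) = (x + 2y, y):
Substitute the transformed coordinates into each option and compare with the original:
(A) y  ->  (y) = y   [equals y: invariant]
(B) xy  ->  (x + 2y)(y) = xy + 2y^2   [differs from xy: not invariant]
(C) x + y  ->  (x + 2y) + (y) = x + 3y   [differs from x + y: not invariant]
(D) x - y  ->  (x + 2y) - (y) = x + y   [differs from x - y: not invariant]

Only option (A), y, is unchanged by the transformation.
A horizontal shear moves points parallel to the x-axis, so the y-coordinate (and any function of y alone) is unchanged.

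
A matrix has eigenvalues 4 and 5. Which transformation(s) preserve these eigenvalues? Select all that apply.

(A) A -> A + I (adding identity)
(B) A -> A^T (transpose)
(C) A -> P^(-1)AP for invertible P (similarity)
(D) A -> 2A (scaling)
B and C

Eigenvalues are preserved by:
1. Similarity transformations: A -> P^(-1)AP (same characteristic polynomial)
2. Transpose: A^T has the same eigenvalues as A

Eigenvalues are NOT preserved by:
- Adding identity: eigenvalues become 4+1, 5+1
- Scaling: eigenvalues become 8, 10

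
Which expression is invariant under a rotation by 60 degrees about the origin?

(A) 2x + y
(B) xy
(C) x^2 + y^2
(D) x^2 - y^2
C

A rotation by 60 degrees sends (x, y) to (x/2 - sqrt(3)y/2, sqrt(3)x/2 + y/2).
Substitute the transformed coordinates into each option and compare with the original:
(A) 2x + y  ->  2(x/2 - sqrt(3)y/2) + (sqrt(3)x/2 + y/2) = sqrt(3)x/2 + x - sqrt(3)y + y/2   [differs from 2x + y: not invariant]
(B) xy  ->  (x/2 - sqrt(3)y/2)(sqrt(3)x/2 + y/2) = sqrt(3)x^2/4 - xy/2 - sqrt(3)y^2/4   [differs from xy: not invariant]
(C) x^2 + y^2  ->  (x/2 - sqrt(3)y/2)^2 + (sqrt(3)x/2 + y/2)^2 = x^2 + y^2   [equals x^2 + y^2: invariant]
(D) x^2 - y^2  ->  (x/2 - sqrt(3)y/2)^2 - (sqrt(3)x/2 + y/2)^2 = -x^2/2 - sqrt(3)xy + y^2/2   [differs from x^2 - y^2: not invariant]

Only option (C), x^2 + y^2, is unchanged by the transformation.
Geometrically, x^2 + y^2 is the squared distance from the origin, which every rotation about the origin preserves.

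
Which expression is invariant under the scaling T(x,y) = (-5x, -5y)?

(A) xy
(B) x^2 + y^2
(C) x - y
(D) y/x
D

Under the uniform scaling T(x,y) = (-5x, -5y):
Substitute the transformed coordinates into each option and compare with the original:
(A) xy  ->  (-5x)(-5y) = 25xy   [differs from xy: not invariant]
(B) x^2 + y^2  ->  (-5x)^2 + (-5y)^2 = 25x^2 + 25y^2   [differs from x^2 + y^2: not invariant]
(C) x - y  ->  (-5x) - (-5y) = -5x + 5y   [differs from x - y: not invariant]
(D) y/x  ->  (-5y)/(-5x) = y/x   [equals y/x: invariant]

Only option (D), y/x, is unchanged by the transformation.
The common factor -5 cancels in a ratio of coordinates, while sums, products and sums of squares pick up factors of -5 or 25.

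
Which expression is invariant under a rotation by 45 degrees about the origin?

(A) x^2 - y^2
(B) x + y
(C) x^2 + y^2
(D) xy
C

A rotation by 45 degrees sends (x, y) to (sqrt(2)x/2 - sqrt(2)y/2, sqrt(2)x/2 + sqrt(2)y/2).
Substitute the transformed coordinates into each option and compare with the original:
(A) x^2 - y^2  ->  (sqrt(2)x/2 - sqrt(2)y/2)^2 - (sqrt(2)x/2 + sqrt(2)y/2)^2 = -2xy   [differs from x^2 - y^2: not invariant]
(B) x + y  ->  (sqrt(2)x/2 - sqrt(2)y/2) + (sqrt(2)x/2 + sqrt(2)y/2) = sqrt(2)x   [differs from x + y: not invariant]
(C) x^2 + y^2  ->  (sqrt(2)x/2 - sqrt(2)y/2)^2 + (sqrt(2)x/2 + sqrt(2)y/2)^2 = x^2 + y^2   [equals x^2 + y^2: invariant]
(D) xy  ->  (sqrt(2)x/2 - sqrt(2)y/2)(sqrt(2)x/2 + sqrt(2)y/2) = x^2/2 - y^2/2   [differs from xy: not invariant]

Only option (C), x^2 + y^2, is unchanged by the transformation.
Geometrically, x^2 + y^2 is the squared distance from the origin, which every rotation about the origin preserves.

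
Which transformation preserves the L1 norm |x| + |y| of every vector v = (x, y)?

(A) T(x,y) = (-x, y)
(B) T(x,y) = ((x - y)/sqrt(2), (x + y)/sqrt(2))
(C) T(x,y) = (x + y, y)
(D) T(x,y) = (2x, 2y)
A

A transformation preserves a norm if ||T(v)|| = ||v|| for every v; a single vector where the norm changes rules an option out.

(A) T(x,y) = (-x, y): preserves the norm -- it only permutes the coordinates and/or flips signs, which leaves |x| + |y| unchanged.
(B) T(x,y) = ((x - y)/sqrt(2), (x + y)/sqrt(2)): v = (1, 0) has norm |1| + |0| = 1, but T(v) = (sqrt(2)/2, sqrt(2)/2) has norm sqrt(2) -- not preserved.
(C) T(x,y) = (x + y, y): v = (0, 1) has norm |0| + |1| = 1, but T(v) = (1, 1) has norm 2 -- not preserved.
(D) T(x,y) = (2x, 2y): v = (1, 0) has norm |1| + |0| = 1, but T(v) = (2, 0) has norm 2 -- not preserved.

Therefore the answer is (A).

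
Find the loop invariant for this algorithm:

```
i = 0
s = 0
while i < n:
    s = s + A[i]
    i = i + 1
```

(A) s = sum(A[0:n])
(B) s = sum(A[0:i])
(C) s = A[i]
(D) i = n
B

A loop invariant must hold before the first iteration and be re-established by every execution of the body.

(B) s = sum(A[0:i]): Initially i = 0 and s = 0 = sum of the empty slice A[0:0]. If s = sum(A[0:i]) holds at the top of an iteration, the body sets s to sum(A[0:i]) + A[i] = sum(A[0:i+1]) and then i to i+1, so s = sum(A[0:i]) holds again. At exit i = n, giving s = sum(A[0:n]).

The other options fail:
(A) s = sum(A[0:n]): false before the loop (s = 0, not the full sum) -- it only becomes true at exit.
(C) s = A[i]: after the first iteration s = A[0] but i = 1, so s = A[i] compares s with the wrong element (and fails in general).
(D) i = n: false initially (i = 0); it is the exit condition, not an invariant.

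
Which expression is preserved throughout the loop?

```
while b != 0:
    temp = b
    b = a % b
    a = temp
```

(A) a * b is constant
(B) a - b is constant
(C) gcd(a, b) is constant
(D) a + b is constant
C

A loop invariant must hold before the first iteration and be re-established by every execution of the body.

(C) gcd(a, b) is constant: One iteration replaces (a, b) by (b, a mod b). Since a mod b = a - q*b for an integer q, any common divisor of a and b divides b and a mod b, and conversely; hence gcd(b, a mod b) = gcd(a, b). For instance (40, 11) -> (11, 7) keeps gcd = 1. At exit b = 0 and a = gcd of the original inputs.

The other options fail:
(A) a * b is constant: e.g. (a, b) = (40, 11) -> (11, 7): the product goes from 440 to 77.
(B) a - b is constant: e.g. (a, b) = (40, 11) -> (11, 7): the difference goes from 29 to 4.
(D) a + b is constant: e.g. (a, b) = (40, 11) -> (11, 7): the sum goes from 51 to 18.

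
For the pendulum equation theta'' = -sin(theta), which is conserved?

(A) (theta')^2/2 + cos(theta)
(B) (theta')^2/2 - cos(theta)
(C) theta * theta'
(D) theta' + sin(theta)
B

A first integral I satisfies dI/dt = 0 along every solution. Differentiate each option and use the equation of motion:
(A) d/dt[(theta')^2/2 + cos(theta)] = theta' theta'' - sin(theta) theta' = -2 theta' sin(theta), not identically 0
(B) d/dt[(theta')^2/2 - cos(theta)] = theta' theta'' + sin(theta) theta' = theta'(-sin(theta)) + theta' sin(theta) = 0
(C) d/dt[theta * theta'] = (theta')^2 + theta theta'' = (theta')^2 - theta sin(theta), not identically 0
(D) d/dt[theta' + sin(theta)] = theta'' + cos(theta) theta' = -sin(theta) + theta' cos(theta), not identically 0

Only (B) has zero time-derivative. This is the total energy: kinetic (theta')^2/2 plus potential -cos(theta).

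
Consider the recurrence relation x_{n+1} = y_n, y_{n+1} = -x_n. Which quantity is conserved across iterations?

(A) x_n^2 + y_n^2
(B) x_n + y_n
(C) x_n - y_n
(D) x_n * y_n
A

For the recurrence x_{n+1} = y_n, y_{n+1} = -x_n:

x_{n+1}^2 + y_{n+1}^2 = y_n^2 + (-x_n)^2 = x_n^2 + y_n^2
The sum of squares is conserved (like energy in a harmonic oscillator).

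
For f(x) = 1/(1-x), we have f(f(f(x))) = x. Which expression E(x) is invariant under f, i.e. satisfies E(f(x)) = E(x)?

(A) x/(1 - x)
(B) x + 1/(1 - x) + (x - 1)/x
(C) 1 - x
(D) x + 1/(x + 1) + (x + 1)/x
B

Replace x by f(x) = 1/(1 - x) in each option and simplify. As a quick numerical cross-check, also compare E(3) with E(f(3)) = E(-1/2).

(A) x/(1 - x)  ->  (1/(1 - x))/(1 - (1/(1 - x))) = -1/x; check: E(3) = -3/2 but E(-1/2) = -1/3.   [not invariant]
(B) x + 1/(1 - x) + (x - 1)/x  ->  (1/(1 - x)) + 1/(1 - (1/(1 - x))) + ((1/(1 - x)) - 1)/(1/(1 - x)), which simplifies back to x + 1/(1 - x) + (x - 1)/x; check: E(3) = 19/6, E(-1/2) = 19/6.   [invariant]
(C) 1 - x  ->  1 - (1/(1 - x)) = x/(x - 1); check: E(3) = -2 but E(-1/2) = 3/2.   [not invariant]
(D) x + 1/(x + 1) + (x + 1)/x  ->  (1/(1 - x)) + 1/((1/(1 - x)) + 1) + ((1/(1 - x)) + 1)/(1/(1 - x)) = (-x^3 + 6x^2 - 11x + 7)/(x^2 - 3x + 2); check: E(3) = 55/12 but E(-1/2) = 1/2.   [not invariant]

Only (B) is unchanged. Indeed f(f(x)) = 1/(1 - 1/(1-x)) = (1-x)/(-x) = (x-1)/x, so E(x) = x + f(x) + f(f(x)) is the sum over the whole 3-cycle; applying f just permutes the three terms cyclically (x -> f(x) -> f(f(x)) -> x), leaving the sum unchanged.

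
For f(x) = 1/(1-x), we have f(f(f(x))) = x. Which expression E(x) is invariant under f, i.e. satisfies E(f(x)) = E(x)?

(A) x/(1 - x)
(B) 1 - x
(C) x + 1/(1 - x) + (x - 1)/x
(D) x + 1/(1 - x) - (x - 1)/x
C

Replace x by f(x) = 1/(1 - x) in each option and simplify. As a quick numerical cross-check, also compare E(3) with E(f(3)) = E(-1/2).

(A) x/(1 - x)  ->  (1/(1 - x))/(1 - (1/(1 - x))) = -1/x; check: E(3) = -3/2 but E(-1/2) = -1/3.   [not invariant]
(B) 1 - x  ->  1 - (1/(1 - x)) = x/(x - 1); check: E(3) = -2 but E(-1/2) = 3/2.   [not invariant]
(C) x + 1/(1 - x) + (x - 1)/x  ->  (1/(1 - x)) + 1/(1 - (1/(1 - x))) + ((1/(1 - x)) - 1)/(1/(1 - x)), which simplifies back to x + 1/(1 - x) + (x - 1)/x; check: E(3) = 19/6, E(-1/2) = 19/6.   [invariant]
(D) x + 1/(1 - x) - (x - 1)/x  ->  (1/(1 - x)) + 1/(1 - (1/(1 - x))) - ((1/(1 - x)) - 1)/(1/(1 - x)) = (x^2(1 - x) - x + (x - 1)^2)/(x(x - 1)); check: E(3) = 11/6 but E(-1/2) = -17/6.   [not invariant]

Only (C) is unchanged. Indeed f(f(x)) = 1/(1 - 1/(1-x)) = (1-x)/(-x) = (x-1)/x, so E(x) = x + f(x) + f(f(x)) is the sum over the whole 3-cycle; applying f just permutes the three terms cyclically (x -> f(x) -> f(f(x)) -> x), leaving the sum unchanged.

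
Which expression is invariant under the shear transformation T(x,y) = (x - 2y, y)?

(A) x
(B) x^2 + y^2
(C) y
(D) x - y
C

Under the shear T(x,y) = (x - 2y, y):
Substitute the transformed coordinates into each option and compare with the original:
(A) x  ->  (x - 2y) = x - 2y   [differs from x: not invariant]
(B) x^2 + y^2  ->  (x - 2y)^2 + (y)^2 = x^2 - 4xy + 5y^2   [differs from x^2 + y^2: not invariant]
(C) y  ->  (y) = y   [equals y: invariant]
(D) x - y  ->  (x - 2y) - (y) = x - 3y   [differs from x - y: not invariant]

Only option (C), y, is unchanged by the transformation.
A horizontal shear moves points parallel to the x-axis, so the y-coordinate (and any function of y alone) is unchanged.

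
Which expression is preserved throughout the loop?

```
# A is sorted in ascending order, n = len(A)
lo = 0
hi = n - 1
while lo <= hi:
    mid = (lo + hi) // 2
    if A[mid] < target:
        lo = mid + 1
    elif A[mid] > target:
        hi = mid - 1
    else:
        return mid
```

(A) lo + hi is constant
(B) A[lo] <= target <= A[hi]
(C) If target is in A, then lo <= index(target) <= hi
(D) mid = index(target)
C

A loop invariant must hold before the first iteration and be re-established by every execution of the body.

(C) If target is in A, then lo <= index(target) <= hi: Before the loop [lo, hi] = [0, n-1] covers every index. When A[mid] < target, sortedness puts target strictly to the right of mid, so setting lo = mid + 1 keeps index(target) in [lo, hi]; symmetrically for hi = mid - 1. Hence 'if target is in A then lo <= index(target) <= hi' holds after every iteration, and when lo > hi it proves target is absent.

The other options fail:
(A) lo + hi is constant: each iteration moves exactly one of lo, hi, so lo + hi changes (e.g. 0 + (n-1) becomes (mid+1) + (n-1)).
(B) A[lo] <= target <= A[hi]: fails when target is not in A (e.g. target < A[0] already violates it before the loop), so it is not maintained in general.
(D) mid = index(target): mid is just the current probe; it equals index(target) only on the iteration that returns.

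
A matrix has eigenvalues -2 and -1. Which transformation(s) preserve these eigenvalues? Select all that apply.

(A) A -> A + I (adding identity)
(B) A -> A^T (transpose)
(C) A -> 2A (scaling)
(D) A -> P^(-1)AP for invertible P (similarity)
B and D

Eigenvalues are preserved by:
1. Similarity transformations: A -> P^(-1)AP (same characteristic polynomial)
2. Transpose: A^T has the same eigenvalues as A

Eigenvalues are NOT preserved by:
- Adding identity: eigenvalues become -2+1, -1+1
- Scaling: eigenvalues become -4, -2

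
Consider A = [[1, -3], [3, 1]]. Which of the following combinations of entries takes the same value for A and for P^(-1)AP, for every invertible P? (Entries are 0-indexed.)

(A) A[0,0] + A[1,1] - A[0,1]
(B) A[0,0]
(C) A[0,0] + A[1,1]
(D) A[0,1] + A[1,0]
C

A[0,0] + A[1,1] is the trace of A. By the cyclic property of the trace, tr(P^(-1)AP) = tr(APP^(-1)) = tr(A), so it is the same for every matrix similar to A.

The other combinations are not similarity invariants. For example, take P = [[2, 1], [1, 1]] (det P = 1), so P^(-1) = [[1, -1], [-1, 2]] and
B = P^(-1)AP = [[-8, -6], [15, 10]].
Evaluating each option on A and on B:
(A) A[0,0] + A[1,1] - A[0,1]: 5 for A, 8 for B -> changes
(B) A[0,0]: 1 for A, -8 for B -> changes
(C) A[0,0] + A[1,1]: 2 for A, 2 for B -> unchanged
(D) A[0,1] + A[1,0]: 0 for A, 9 for B -> changes

Only (C) A[0,0] + A[1,1] = 2 survives (and it does so for every P, not just this one), so it is the invariant.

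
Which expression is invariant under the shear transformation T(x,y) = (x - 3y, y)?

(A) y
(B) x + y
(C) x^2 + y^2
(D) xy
A

Under the shear T(x,y) = (x - 3y, y):
Substitute the transformed coordinates into each option and compare with the original:
(A) y  ->  (y) = y   [equals y: invariant]
(B) x + y  ->  (x - 3y) + (y) = x - 2y   [differs from x + y: not invariant]
(C) x^2 + y^2  ->  (x - 3y)^2 + (y)^2 = x^2 - 6xy + 10y^2   [differs from x^2 + y^2: not invariant]
(D) xy  ->  (x - 3y)(y) = xy - 3y^2   [differs from xy: not invariant]

Only option (A), y, is unchanged by the transformation.
A horizontal shear moves points parallel to the x-axis, so the y-coordinate (and any function of y alone) is unchanged.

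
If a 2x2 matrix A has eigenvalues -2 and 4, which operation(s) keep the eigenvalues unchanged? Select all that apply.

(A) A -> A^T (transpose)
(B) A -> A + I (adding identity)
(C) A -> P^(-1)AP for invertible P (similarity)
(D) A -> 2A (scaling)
A and C

Eigenvalues are preserved by:
1. Similarity transformations: A -> P^(-1)AP (same characteristic polynomial)
2. Transpose: A^T has the same eigenvalues as A

Eigenvalues are NOT preserved by:
- Adding identity: eigenvalues become -2+1, 4+1
- Scaling: eigenvalues become -4, 8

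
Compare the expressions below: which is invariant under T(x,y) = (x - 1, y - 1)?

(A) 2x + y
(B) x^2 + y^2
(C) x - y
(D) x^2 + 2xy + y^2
C

An expression E(x,y) is invariant under T if E(T(x,y)) = E(x,y). Here T(x,y) = (x - 1, y - 1).
Substitute the transformed coordinates into each option and compare with the original:
(A) 2x + y  ->  2(x - 1) + (y - 1) = 2x + y - 3   [differs from 2x + y: not invariant]
(B) x^2 + y^2  ->  (x - 1)^2 + (y - 1)^2 = x^2 - 2x + y^2 - 2y + 2   [differs from x^2 + y^2: not invariant]
(C) x - y  ->  (x - 1) - (y - 1) = x - y   [equals x - y: invariant]
(D) x^2 + 2xy + y^2  ->  (x - 1)^2 + 2(x - 1)(y - 1) + (y - 1)^2 = x^2 + 2xy - 4x + y^2 - 4y + 4   [differs from x^2 + 2xy + y^2: not invariant]

Only option (C), x - y, is unchanged by the transformation.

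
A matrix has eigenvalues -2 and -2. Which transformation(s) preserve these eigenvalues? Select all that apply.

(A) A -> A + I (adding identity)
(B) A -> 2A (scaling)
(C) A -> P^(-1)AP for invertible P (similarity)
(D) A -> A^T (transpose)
C and D

Eigenvalues are preserved by:
1. Similarity transformations: A -> P^(-1)AP (same characteristic polynomial)
2. Transpose: A^T has the same eigenvalues as A

Eigenvalues are NOT preserved by:
- Adding identity: eigenvalues become -2+1, -2+1
- Scaling: eigenvalues become -4, -4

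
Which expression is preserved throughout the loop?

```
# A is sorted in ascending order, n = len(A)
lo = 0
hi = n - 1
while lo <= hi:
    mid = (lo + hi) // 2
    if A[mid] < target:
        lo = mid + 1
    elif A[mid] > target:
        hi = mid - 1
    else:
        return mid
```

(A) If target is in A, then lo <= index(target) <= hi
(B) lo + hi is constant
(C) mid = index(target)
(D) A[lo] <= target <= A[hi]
A

A loop invariant must hold before the first iteration and be re-established by every execution of the body.

(A) If target is in A, then lo <= index(target) <= hi: Before the loop [lo, hi] = [0, n-1] covers every index. When A[mid] < target, sortedness puts target strictly to the right of mid, so setting lo = mid + 1 keeps index(target) in [lo, hi]; symmetrically for hi = mid - 1. Hence 'if target is in A then lo <= index(target) <= hi' holds after every iteration, and when lo > hi it proves target is absent.

The other options fail:
(B) lo + hi is constant: each iteration moves exactly one of lo, hi, so lo + hi changes (e.g. 0 + (n-1) becomes (mid+1) + (n-1)).
(C) mid = index(target): mid is just the current probe; it equals index(target) only on the iteration that returns.
(D) A[lo] <= target <= A[hi]: fails when target is not in A (e.g. target < A[0] already violates it before the loop), so it is not maintained in general.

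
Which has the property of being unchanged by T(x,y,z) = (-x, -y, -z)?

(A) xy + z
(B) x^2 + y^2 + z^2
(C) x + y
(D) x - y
B

Apply T(x,y,z) = (-x, -y, -z) to each option, i.e. replace (x, y, z) by the transformed coordinates.
Substitute the transformed coordinates into each option and compare with the original:
(A) xy + z  ->  (-x)(-y) + (-z) = xy - z   [differs from xy + z: not invariant]
(B) x^2 + y^2 + z^2  ->  (-x)^2 + (-y)^2 + (-z)^2 = x^2 + y^2 + z^2   [equals x^2 + y^2 + z^2: invariant]
(C) x + y  ->  (-x) + (-y) = -x - y   [differs from x + y: not invariant]
(D) x - y  ->  (-x) - (-y) = -x + y   [differs from x - y: not invariant]

Only option (B), x^2 + y^2 + z^2, is unchanged by the transformation.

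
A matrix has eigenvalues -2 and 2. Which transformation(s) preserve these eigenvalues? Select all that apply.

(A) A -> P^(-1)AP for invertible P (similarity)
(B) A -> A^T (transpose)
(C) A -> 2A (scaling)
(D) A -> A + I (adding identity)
A and B

Eigenvalues are preserved by:
1. Similarity transformations: A -> P^(-1)AP (same characteristic polynomial)
2. Transpose: A^T has the same eigenvalues as A

Eigenvalues are NOT preserved by:
- Adding identity: eigenvalues become -2+1, 2+1
- Scaling: eigenvalues become -4, 4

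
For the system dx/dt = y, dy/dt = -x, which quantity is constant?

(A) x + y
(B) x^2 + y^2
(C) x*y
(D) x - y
B

A first integral I satisfies dI/dt = 0 along every solution. Differentiate each option and use the equation of motion:
(A) d/dt[x + y] = y + (-x) = y - x, not identically 0
(B) d/dt[x^2 + y^2] = 2x*dx/dt + 2y*dy/dt = 2x*y + 2y*(-x) = 0
(C) d/dt[x*y] = (dx/dt)y + x(dy/dt) = y^2 - x^2, not identically 0
(D) d/dt[x - y] = y - (-x) = x + y, not identically 0

Only (B) has zero time-derivative. So x^2 + y^2 (the squared radius; trajectories are circles) is the conserved quantity.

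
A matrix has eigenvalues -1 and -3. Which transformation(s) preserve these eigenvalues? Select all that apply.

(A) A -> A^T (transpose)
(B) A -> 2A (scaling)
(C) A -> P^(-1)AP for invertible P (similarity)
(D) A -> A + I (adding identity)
A and C

Eigenvalues are preserved by:
1. Similarity transformations: A -> P^(-1)AP (same characteristic polynomial)
2. Transpose: A^T has the same eigenvalues as A

Eigenvalues are NOT preserved by:
- Adding identity: eigenvalues become -1+1, -3+1
- Scaling: eigenvalues become -2, -6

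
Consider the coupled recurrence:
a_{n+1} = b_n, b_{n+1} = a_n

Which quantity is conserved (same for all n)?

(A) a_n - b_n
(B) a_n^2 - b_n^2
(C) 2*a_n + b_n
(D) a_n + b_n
D

Replace a_n by a_{n+1} = b_n and b_n by b_{n+1} = a_n in each option and simplify:
(A) a_n - b_n  ->  (b_n) - (a_n) = -a_n + b_n   [not conserved]
(B) a_n^2 - b_n^2  ->  (b_n)^2 - (a_n)^2 = -a_n^2 + b_n^2   [not conserved]
(C) 2*a_n + b_n  ->  2*(b_n) + (a_n) = a_n + 2*b_n   [not conserved]
(D) a_n + b_n  ->  (b_n) + (a_n) = a_n + b_n   [conserved]

Only (D) a_n + b_n returns to itself after one step, so it is the conserved quantity.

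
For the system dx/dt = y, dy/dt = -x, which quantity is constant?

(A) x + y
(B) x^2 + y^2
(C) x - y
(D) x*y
B

A first integral I satisfies dI/dt = 0 along every solution. Differentiate each option and use the equation of motion:
(A) d/dt[x + y] = y + (-x) = y - x, not identically 0
(B) d/dt[x^2 + y^2] = 2x*dx/dt + 2y*dy/dt = 2x*y + 2y*(-x) = 0
(C) d/dt[x - y] = y - (-x) = x + y, not identically 0
(D) d/dt[x*y] = (dx/dt)y + x(dy/dt) = y^2 - x^2, not identically 0

Only (B) has zero time-derivative. So x^2 + y^2 (the squared radius; trajectories are circles) is the conserved quantity.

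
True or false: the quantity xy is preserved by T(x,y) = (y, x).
True

Substitute T(x,y) = (y, x) into the expression and compare with the original.

Original: xy
After applying T: (y)(x) = xy

This is identical to the original xy, so the expression is invariant.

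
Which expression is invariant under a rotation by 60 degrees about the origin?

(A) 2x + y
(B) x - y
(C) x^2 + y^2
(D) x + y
C

A rotation by 60 degrees sends (x, y) to (x/2 - sqrt(3)y/2, sqrt(3)x/2 + y/2).
Substitute the transformed coordinates into each option and compare with the original:
(A) 2x + y  ->  2(x/2 - sqrt(3)y/2) + (sqrt(3)x/2 + y/2) = sqrt(3)x/2 + x - sqrt(3)y + y/2   [differs from 2x + y: not invariant]
(B) x - y  ->  (x/2 - sqrt(3)y/2) - (sqrt(3)x/2 + y/2) = -sqrt(3)x/2 + x/2 - sqrt(3)y/2 - y/2   [differs from x - y: not invariant]
(C) x^2 + y^2  ->  (x/2 - sqrt(3)y/2)^2 + (sqrt(3)x/2 + y/2)^2 = x^2 + y^2   [equals x^2 + y^2: invariant]
(D) x + y  ->  (x/2 - sqrt(3)y/2) + (sqrt(3)x/2 + y/2) = x/2 + sqrt(3)x/2 - sqrt(3)y/2 + y/2   [differs from x + y: not invariant]

Only option (C), x^2 + y^2, is unchanged by the transformation.
Geometrically, x^2 + y^2 is the squared distance from the origin, which every rotation about the origin preserves.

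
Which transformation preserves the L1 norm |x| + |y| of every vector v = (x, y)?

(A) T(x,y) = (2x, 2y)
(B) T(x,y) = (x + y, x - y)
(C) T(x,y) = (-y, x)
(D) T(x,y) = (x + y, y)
C

A transformation preserves a norm if ||T(v)|| = ||v|| for every v; a single vector where the norm changes rules an option out.

(A) T(x,y) = (2x, 2y): v = (1, 0) has norm |1| + |0| = 1, but T(v) = (2, 0) has norm 2 -- not preserved.
(B) T(x,y) = (x + y, x - y): v = (1, 0) has norm |1| + |0| = 1, but T(v) = (1, 1) has norm 2 -- not preserved.
(C) T(x,y) = (-y, x): preserves the norm -- it only permutes the coordinates and/or flips signs, which leaves |x| + |y| unchanged.
(D) T(x,y) = (x + y, y): v = (0, 1) has norm |0| + |1| = 1, but T(v) = (1, 1) has norm 2 -- not preserved.

Therefore the answer is (C).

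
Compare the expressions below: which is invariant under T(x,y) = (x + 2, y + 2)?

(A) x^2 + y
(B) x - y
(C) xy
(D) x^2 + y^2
B

An expression E(x,y) is invariant under T if E(T(x,y)) = E(x,y). Here T(x,y) = (x + 2, y + 2).
Substitute the transformed coordinates into each option and compare with the original:
(A) x^2 + y  ->  (x + 2)^2 + (y + 2) = x^2 + 4x + y + 6   [differs from x^2 + y: not invariant]
(B) x - y  ->  (x + 2) - (y + 2) = x - y   [equals x - y: invariant]
(C) xy  ->  (x + 2)(y + 2) = xy + 2x + 2y + 4   [differs from xy: not invariant]
(D) x^2 + y^2  ->  (x + 2)^2 + (y + 2)^2 = x^2 + 4x + y^2 + 4y + 8   [differs from x^2 + y^2: not invariant]

Only option (B), x - y, is unchanged by the transformation.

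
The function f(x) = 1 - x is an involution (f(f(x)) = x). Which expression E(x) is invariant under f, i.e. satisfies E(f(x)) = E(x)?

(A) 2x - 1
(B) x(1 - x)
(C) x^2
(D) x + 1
B

Replace x by f(x) = 1 - x in each option and simplify. As a quick numerical cross-check, also compare E(4) with E(f(4)) = E(-3).

(A) 2x - 1  ->  2(1 - x) - 1 = 1 - 2x; check: E(4) = 7 but E(-3) = -7.   [not invariant]
(B) x(1 - x)  ->  (1 - x)(1 - (1 - x)), which simplifies back to x(1 - x); check: E(4) = -12, E(-3) = -12.   [invariant]
(C) x^2  ->  (1 - x)^2 = (x - 1)^2; check: E(4) = 16 but E(-3) = 9.   [not invariant]
(D) x + 1  ->  (1 - x) + 1 = 2 - x; check: E(4) = 5 but E(-3) = -2.   [not invariant]

Only (B) is unchanged. E is symmetric under swapping x with f(x) = 1 - x, which is exactly what an involution does.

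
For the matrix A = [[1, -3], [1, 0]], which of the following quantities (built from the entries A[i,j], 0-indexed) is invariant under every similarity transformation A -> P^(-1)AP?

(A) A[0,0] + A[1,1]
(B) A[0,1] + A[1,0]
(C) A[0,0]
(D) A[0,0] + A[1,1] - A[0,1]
A

A[0,0] + A[1,1] is the trace of A. By the cyclic property of the trace, tr(P^(-1)AP) = tr(APP^(-1)) = tr(A), so it is the same for every matrix similar to A.

The other combinations are not similarity invariants. For example, take P = [[1, -1], [0, 1]] (det P = 1), so P^(-1) = [[1, 1], [0, 1]] and
B = P^(-1)AP = [[2, -5], [1, -1]].
Evaluating each option on A and on B:
(A) A[0,0] + A[1,1]: 1 for A, 1 for B -> unchanged
(B) A[0,1] + A[1,0]: -2 for A, -4 for B -> changes
(C) A[0,0]: 1 for A, 2 for B -> changes
(D) A[0,0] + A[1,1] - A[0,1]: 4 for A, 6 for B -> changes

Only (A) A[0,0] + A[1,1] = 1 survives (and it does so for every P, not just this one), so it is the invariant.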